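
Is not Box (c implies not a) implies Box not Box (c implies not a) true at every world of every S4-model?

Tableau for the negation not (not Box (c implies not a) implies Box not Box (c implies not a)):
1. not (not Box (c implies not a) implies Box not Box (c implies not a)), u
2. not Box (c implies not a), u   [neg-implies-rule on 1]
3. not Box not Box (c implies not a), u   [neg-implies-rule on 1]
4. not (c implies not a), v   [neg-Box-rule on 2: fresh world v, uRv]
5. c, v   [neg-implies-rule on 4]
6. a, v   [neg-implies-rule on 4]
7. Box (c implies not a), w   [neg-Box-rule on 3: fresh world w, uRw]
8. c implies not a, w   [Box-rule on 7 via wRw]
9. not a, w   [implies-rule on 8 (branches; this branch)]
Accessibility: uRu, uRv, uRw, vRv, wRw
The negation has an open branch (countermodel exists).

Not valid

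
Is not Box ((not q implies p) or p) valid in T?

Invalid (countermodel exists)

Tableau for the negation Box ((not q implies p) or p):
1. Box ((not q implies p) or p), u
2. (not q implies p) or p, u
3. p, u
Accessibility: uRu
The negation has an open branch (countermodel exists).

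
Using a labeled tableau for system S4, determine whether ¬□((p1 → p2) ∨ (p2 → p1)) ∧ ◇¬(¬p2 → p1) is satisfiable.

No, unsatisfiable

1. ¬□((p1 → p2) ∨ (p2 → p1)) ∧ ◇¬(¬p2 → p1), u
2. ¬□((p1 → p2) ∨ (p2 → p1)), u
3. ◇¬(¬p2 → p1), u
4. ¬((p1 → p2) ∨ (p2 → p1)), v
5. ¬(p1 → p2), v
6. ¬(p2 → p1), v
7. p1, v
8. ¬p2, v
9. p2, v
10. ¬p1, v
Accessibility: uRu, uRv, vRv
Branch closes: p2 and ¬p2 both at v.
Every branch closes; the branch above is one of them.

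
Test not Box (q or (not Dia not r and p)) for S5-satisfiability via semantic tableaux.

1. not Box (q or (not Dia not r and p)), 0
2. not (q or (not Dia not r and p)), 1   [neg-Box-rule on 1: fresh world 1, 0R1]
3. not q, 1   [neg-or-rule on 2]
4. not (not Dia not r and p), 1   [neg-or-rule on 2]
5. not p, 1   [neg-and-rule on 4 (branches; this branch)]
Accessibility: 0R0, 0R1, 1R0, 1R1

Satisfiable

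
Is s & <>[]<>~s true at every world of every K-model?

No, not valid

Tableau for the negation ~(s & <>[]<>~s):
1. ~(s & <>[]<>~s), w0
2. ~<>[]<>~s, w0   [~&-rule on 1 (branches; this branch)]
The negation has an open branch (countermodel exists).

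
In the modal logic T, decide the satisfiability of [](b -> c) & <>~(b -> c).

Unsatisfiable

1. [](b -> c) & <>~(b -> c), 0
2. [](b -> c), 0   [&-rule on 1]
3. <>~(b -> c), 0   [&-rule on 1]
4. b -> c, 0   [[]-rule on 2 via 0R0]
5. c, 0   [->-rule on 4 (branches; this branch)]
6. ~(b -> c), 1   [<>-rule on 3: fresh world 1, 0R1]
7. b, 1   [~->-rule on 6]
8. ~c, 1   [~->-rule on 6]
9. b -> c, 1   [[]-rule on 2 via 0R1]
10. c, 1   [->-rule on 9 (branches; this branch)]
Accessibility: 0R0, 0R1, 1R1
Branch closes: c and ~c both at 1.
(One branch shown.) All branches close.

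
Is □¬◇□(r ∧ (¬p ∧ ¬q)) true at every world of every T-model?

No, not valid

Tableau for the negation ¬□¬◇□(r ∧ (¬p ∧ ¬q)):
1. ¬□¬◇□(r ∧ (¬p ∧ ¬q)), w0
2. ◇□(r ∧ (¬p ∧ ¬q)), w1
3. □(r ∧ (¬p ∧ ¬q)), w2
4. r ∧ (¬p ∧ ¬q), w2
5. r, w2
6. ¬p ∧ ¬q, w2
7. ¬p, w2
8. ¬q, w2
Accessibility: w0Rw0, w0Rw1, w1Rw1, w1Rw2, w2Rw2
The negation has an open branch (countermodel exists).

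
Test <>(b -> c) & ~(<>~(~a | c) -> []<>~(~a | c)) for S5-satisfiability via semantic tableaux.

1. <>(b -> c) & ~(<>~(~a | c) -> []<>~(~a | c)), w0
2. <>(b -> c), w0   [&-rule on 1]
3. ~(<>~(~a | c) -> []<>~(~a | c)), w0   [&-rule on 1]
4. <>~(~a | c), w0   [~->-rule on 3]
5. ~[]<>~(~a | c), w0   [~->-rule on 3]
6. b -> c, w1   [<>-rule on 2: fresh world w1, w0Rw1]
7. c, w1   [->-rule on 6 (branches; this branch)]
8. ~(~a | c), w2   [<>-rule on 4: fresh world w2, w0Rw2]
9. a, w2   [~|-rule on 8]
10. ~c, w2   [~|-rule on 8]
11. ~<>~(~a | c), w3   [~[]-rule on 5: fresh world w3, w0Rw3]
12. ~a | c, w0   [~<>-rule on 11 via w3Rw0]
13. ~a | c, w1   [~<>-rule on 11 via w3Rw1]
14. ~a | c, w2   [~<>-rule on 11 via w3Rw2]
15. ~a | c, w3   [~<>-rule on 11 via w3Rw3]
16. c, w0   [|-rule on 12 (branches; this branch)]
17. c, w2   [|-rule on 14 (branches; this branch)]
Accessibility: w0Rw0, w0Rw1, w0Rw2, w0Rw3, w1Rw0, w1Rw1, w1Rw2, w1Rw3, w2Rw0, w2Rw1, w2Rw2, w2Rw3, w3Rw0, w3Rw1, w3Rw2, w3Rw3
Branch closes: c and ~c both at w2.
(One branch shown.) All branches close.

No, unsatisfiable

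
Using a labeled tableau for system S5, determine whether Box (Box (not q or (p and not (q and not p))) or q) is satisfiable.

1. Box (Box (not q or (p and not (q and not p))) or q), w0
2. Box (not q or (p and not (q and not p))) or q, w0   [Box-rule on 1 via w0Rw0]
3. q, w0   [or-rule on 2 (branches; this branch)]
Accessibility: w0Rw0

Satisfiable (open branch found)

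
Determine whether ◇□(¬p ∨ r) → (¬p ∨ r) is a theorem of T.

Tableau for the negation ¬(◇□(¬p ∨ r) → (¬p ∨ r)):
1. ¬(◇□(¬p ∨ r) → (¬p ∨ r)), 0
2. ◇□(¬p ∨ r), 0
3. ¬(¬p ∨ r), 0
4. p, 0
5. ¬r, 0
6. □(¬p ∨ r), 1
7. ¬p ∨ r, 1
8. r, 1
Accessibility: 0R0, 0R1, 1R1
The negation has an open branch (countermodel exists).

Not valid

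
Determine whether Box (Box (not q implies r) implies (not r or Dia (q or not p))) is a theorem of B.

Not valid

Tableau for the negation not Box (Box (not q implies r) implies (not r or Dia (q or not p))):
1. not Box (Box (not q implies r) implies (not r or Dia (q or not p))), u
2. not (Box (not q implies r) implies (not r or Dia (q or not p))), v
3. Box (not q implies r), v
4. not (not r or Dia (q or not p)), v
5. r, v
6. not Dia (q or not p), v
7. not q implies r, u
8. not q implies r, v
9. not (q or not p), u
10. not q, u
11. p, u
12. not (q or not p), v
13. not q, v
14. p, v
15. r, u
Accessibility: uRu, uRv, vRu, vRv
The negation has an open branch (countermodel exists).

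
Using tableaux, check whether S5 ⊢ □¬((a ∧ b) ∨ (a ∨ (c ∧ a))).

Tableau for the negation ¬□¬((a ∧ b) ∨ (a ∨ (c ∧ a))):
1. ¬□¬((a ∧ b) ∨ (a ∨ (c ∧ a))), w0
2. (a ∧ b) ∨ (a ∨ (c ∧ a)), w1
3. a ∨ (c ∧ a), w1
4. c ∧ a, w1
5. c, w1
6. a, w1
Accessibility: w0Rw0, w0Rw1, w1Rw0, w1Rw1
The negation has an open branch (countermodel exists).

No, not valid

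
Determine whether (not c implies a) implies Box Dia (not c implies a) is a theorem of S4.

Tableau for the negation not ((not c implies a) implies Box Dia (not c implies a)):
1. not ((not c implies a) implies Box Dia (not c implies a)), u
2. not c implies a, u
3. not Box Dia (not c implies a), u
4. a, u
5. not Dia (not c implies a), v
6. not (not c implies a), v
7. not c, v
8. not a, v
Accessibility: uRu, uRv, vRv
The negation has an open branch (countermodel exists).

Not valid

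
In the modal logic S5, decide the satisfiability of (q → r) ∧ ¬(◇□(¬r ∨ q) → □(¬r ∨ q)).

Unsatisfiable (every branch closes)

1. (q → r) ∧ ¬(◇□(¬r ∨ q) → □(¬r ∨ q)), w0
2. q → r, w0   [∧-rule on 1]
3. ¬(◇□(¬r ∨ q) → □(¬r ∨ q)), w0   [∧-rule on 1]
4. ◇□(¬r ∨ q), w0   [¬→-rule on 3]
5. ¬□(¬r ∨ q), w0   [¬→-rule on 3]
6. r, w0   [→-rule on 2 (branches; this branch)]
7. □(¬r ∨ q), w1   [◇-rule on 4: fresh world w1, w0Rw1]
8. ¬r ∨ q, w0   [□-rule on 7 via w1Rw0]
9. ¬r ∨ q, w1   [□-rule on 7 via w1Rw1]
10. q, w0   [∨-rule on 8 (branches; this branch)]
11. q, w1   [∨-rule on 9 (branches; this branch)]
12. ¬(¬r ∨ q), w2   [¬□-rule on 5: fresh world w2, w0Rw2]
13. r, w2   [¬∨-rule on 12]
14. ¬q, w2   [¬∨-rule on 12]
15. ¬r ∨ q, w2   [□-rule on 7 via w1Rw2]
16. q, w2   [∨-rule on 15 (branches; this branch)]
Accessibility: w0Rw0, w0Rw1, w0Rw2, w1Rw0, w1Rw1, w1Rw2, w2Rw0, w2Rw1, w2Rw2
Branch closes: q and ¬q both at w2.
Every branch closes; the branch above is one of them.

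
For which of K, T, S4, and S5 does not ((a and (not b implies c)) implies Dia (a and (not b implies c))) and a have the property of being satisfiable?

K-tableau for the formula:
1. not ((a and (not b implies c)) implies Dia (a and (not b implies c))) and a, w0
2. not ((a and (not b implies c)) implies Dia (a and (not b implies c))), w0
3. a, w0
4. a and (not b implies c), w0
5. not Dia (a and (not b implies c)), w0
6. not b implies c, w0
7. c, w0
Complete open branch: satisfiable in K.
T-tableau for the formula:
1. not ((a and (not b implies c)) implies Dia (a and (not b implies c))) and a, w0
2. not ((a and (not b implies c)) implies Dia (a and (not b implies c))), w0
3. a, w0
4. a and (not b implies c), w0
5. not Dia (a and (not b implies c)), w0
6. not b implies c, w0
7. not (a and (not b implies c)), w0
8. c, w0
9. not (not b implies c), w0
10. not b, w0
11. not c, w0
Accessibility: w0Rw0
Branch closes: c and not c both at w0.
Every branch closes (one shown): unsatisfiable in T, hence also in S4, S5 (every S4/S5-frame is a T-frame).

K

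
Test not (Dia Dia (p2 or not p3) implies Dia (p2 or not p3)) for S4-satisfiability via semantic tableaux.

No, unsatisfiable

1. not (Dia Dia (p2 or not p3) implies Dia (p2 or not p3)), w0
2. Dia Dia (p2 or not p3), w0
3. not Dia (p2 or not p3), w0
4. not (p2 or not p3), w0
5. not p2, w0
6. p3, w0
7. Dia (p2 or not p3), w1
8. not (p2 or not p3), w1
9. not p2, w1
10. p3, w1
11. p2 or not p3, w2
12. not (p2 or not p3), w2
13. not p2, w2
14. p3, w2
15. not p3, w2
Accessibility: w0Rw0, w0Rw1, w0Rw2, w1Rw1, w1Rw2, w2Rw2
Branch closes: p3 and not p3 both at w2.
(One branch shown.) All branches close.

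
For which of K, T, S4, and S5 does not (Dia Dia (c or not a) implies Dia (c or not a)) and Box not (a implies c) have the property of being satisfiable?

K, T

T-tableau for the formula:
1. not (Dia Dia (c or not a) implies Dia (c or not a)) and Box not (a implies c), u
2. not (Dia Dia (c or not a) implies Dia (c or not a)), u
3. Box not (a implies c), u
4. Dia Dia (c or not a), u
5. not Dia (c or not a), u
6. not (a implies c), u
7. a, u
8. not c, u
9. not (c or not a), u
10. Dia (c or not a), v
11. not (a implies c), v
12. a, v
13. not c, v
14. not (c or not a), v
15. c or not a, w
16. not a, w
Accessibility: uRu, uRv, vRv, vRw, wRw
Complete open branch: satisfiable in T, hence also in K (this T-model is also a K-model).
S4-tableau for the formula:
1. not (Dia Dia (c or not a) implies Dia (c or not a)) and Box not (a implies c), u
2. not (Dia Dia (c or not a) implies Dia (c or not a)), u
3. Box not (a implies c), u
4. Dia Dia (c or not a), u
5. not Dia (c or not a), u
6. not (a implies c), u
7. a, u
8. not c, u
9. not (c or not a), u
10. Dia (c or not a), v
11. not (a implies c), v
12. a, v
13. not c, v
14. not (c or not a), v
15. c or not a, w
16. not (a implies c), w
17. a, w
18. not c, w
19. not (c or not a), w
20. not a, w
Accessibility: uRu, uRv, uRw, vRv, vRw, wRw
Branch closes: a and not a both at w.
Every branch closes (one shown): unsatisfiable in S4, hence also in S5 (every S5-frame is an S4-frame).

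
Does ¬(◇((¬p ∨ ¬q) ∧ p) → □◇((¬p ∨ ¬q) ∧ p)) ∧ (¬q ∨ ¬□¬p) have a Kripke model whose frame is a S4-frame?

Yes, satisfiable

1. ¬(◇((¬p ∨ ¬q) ∧ p) → □◇((¬p ∨ ¬q) ∧ p)) ∧ (¬q ∨ ¬□¬p), 0
2. ¬(◇((¬p ∨ ¬q) ∧ p) → □◇((¬p ∨ ¬q) ∧ p)), 0
3. ¬q ∨ ¬□¬p, 0
4. ◇((¬p ∨ ¬q) ∧ p), 0
5. ¬□◇((¬p ∨ ¬q) ∧ p), 0
6. ¬□¬p, 0
7. (¬p ∨ ¬q) ∧ p, 1
8. ¬p ∨ ¬q, 1
9. p, 1
10. ¬q, 1
11. ¬◇((¬p ∨ ¬q) ∧ p), 2
12. ¬((¬p ∨ ¬q) ∧ p), 2
13. ¬p, 2
14. p, 3
Accessibility: 0R0, 0R1, 0R2, 0R3, 1R1, 2R2, 3R3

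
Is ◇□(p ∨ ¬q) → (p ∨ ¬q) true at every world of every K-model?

Invalid (countermodel exists)

Tableau for the negation ¬(◇□(p ∨ ¬q) → (p ∨ ¬q)):
1. ¬(◇□(p ∨ ¬q) → (p ∨ ¬q)), 0
2. ◇□(p ∨ ¬q), 0
3. ¬(p ∨ ¬q), 0
4. ¬p, 0
5. q, 0
6. □(p ∨ ¬q), 1
Accessibility: 0R1
The negation has an open branch (countermodel exists).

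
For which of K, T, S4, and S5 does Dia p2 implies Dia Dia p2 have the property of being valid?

T-tableau for the negation not (Dia p2 implies Dia Dia p2):
1. not (Dia p2 implies Dia Dia p2), u
2. Dia p2, u   [neg-implies-rule on 1]
3. not Dia Dia p2, u   [neg-implies-rule on 1]
4. not Dia p2, u   [neg-Dia-rule on 3 via uRu]
5. not p2, u   [neg-Dia-rule on 4 via uRu]
6. p2, v   [Dia-rule on 2: fresh world v, uRv]
7. not Dia p2, v   [neg-Dia-rule on 3 via uRv]
8. not p2, v   [neg-Dia-rule on 4 via uRv]
Accessibility: uRu, uRv, vRv
Branch closes: p2 and not p2 both at v.
Every branch closes (one shown): valid in T, hence also in S4, S5 (every theorem of T is a theorem of S4 and S5).
K-tableau for the negation not (Dia p2 implies Dia Dia p2):
1. not (Dia p2 implies Dia Dia p2), u
2. Dia p2, u   [neg-implies-rule on 1]
3. not Dia Dia p2, u   [neg-implies-rule on 1]
4. p2, v   [Dia-rule on 2: fresh world v, uRv]
5. not Dia p2, v   [neg-Dia-rule on 3 via uRv]
Accessibility: uRv
Complete open branch: countermodel on a K-frame, so not valid in K.

T, S4, S5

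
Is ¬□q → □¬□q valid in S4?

Tableau for the negation ¬(¬□q → □¬□q):
1. ¬(¬□q → □¬□q), 0
2. ¬□q, 0
3. ¬□¬□q, 0
4. ¬q, 1
5. □q, 2
6. q, 2
Accessibility: 0R0, 0R1, 0R2, 1R1, 2R2
The negation has an open branch (countermodel exists).

Not valid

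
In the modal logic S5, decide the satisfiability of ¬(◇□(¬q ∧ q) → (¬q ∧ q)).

No, unsatisfiable

1. ¬(◇□(¬q ∧ q) → (¬q ∧ q)), 0
2. ◇□(¬q ∧ q), 0
3. ¬(¬q ∧ q), 0
4. ¬q, 0
5. □(¬q ∧ q), 1
6. ¬q ∧ q, 0
7. q, 0
Accessibility: 0R0, 0R1, 1R0, 1R1
Branch closes: q and ¬q both at 0.
All branches of the tableau close; one closing branch shown above.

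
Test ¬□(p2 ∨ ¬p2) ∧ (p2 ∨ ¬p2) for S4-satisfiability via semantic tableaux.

1. ¬□(p2 ∨ ¬p2) ∧ (p2 ∨ ¬p2), u
2. ¬□(p2 ∨ ¬p2), u
3. p2 ∨ ¬p2, u
4. ¬p2, u
5. ¬(p2 ∨ ¬p2), v
6. ¬p2, v
7. p2, v
Accessibility: uRu, uRv, vRv
Branch closes: p2 and ¬p2 both at v.
Every branch closes; the branch above is one of them.

Unsatisfiable (every branch closes)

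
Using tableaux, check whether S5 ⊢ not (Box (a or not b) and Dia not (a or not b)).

Valid

Tableau for the negation Box (a or not b) and Dia not (a or not b):
1. Box (a or not b) and Dia not (a or not b), w0
2. Box (a or not b), w0
3. Dia not (a or not b), w0
4. a or not b, w0
5. not b, w0
6. not (a or not b), w1
7. not a, w1
8. b, w1
9. a or not b, w1
10. not b, w1
Accessibility: w0Rw0, w0Rw1, w1Rw0, w1Rw1
Branch closes: b and not b both at w1.
Every branch of the negation's tableau closes; the branch above is one of them.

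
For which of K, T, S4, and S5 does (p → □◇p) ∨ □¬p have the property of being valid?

S5

S4-tableau for the negation ¬((p → □◇p) ∨ □¬p):
1. ¬((p → □◇p) ∨ □¬p), u
2. ¬(p → □◇p), u   [¬∨-rule on 1]
3. ¬□¬p, u   [¬∨-rule on 1]
4. p, u   [¬→-rule on 2]
5. ¬□◇p, u   [¬→-rule on 2]
6. p, v   [¬□-rule on 3: fresh world v, uRv]
7. ¬◇p, w   [¬□-rule on 5: fresh world w, uRw]
8. ¬p, w   [¬◇-rule on 7 via wRw]
Accessibility: uRu, uRv, uRw, vRv, wRw
Complete open branch: countermodel on an S4-frame, so not valid in S4, nor in K, T (the same frame is also a K-frame and a T-frame).
S5-tableau for the negation ¬((p → □◇p) ∨ □¬p):
1. ¬((p → □◇p) ∨ □¬p), u
2. ¬(p → □◇p), u   [¬∨-rule on 1]
3. ¬□¬p, u   [¬∨-rule on 1]
4. p, u   [¬→-rule on 2]
5. ¬□◇p, u   [¬→-rule on 2]
6. p, v   [¬□-rule on 3: fresh world v, uRv]
7. ¬◇p, w   [¬□-rule on 5: fresh world w, uRw]
8. ¬p, u   [¬◇-rule on 7 via wRu]
Accessibility: uRu, uRv, uRw, vRu, vRv, vRw, wRu, wRv, wRw
Branch closes: p and ¬p both at u.
Every branch closes (one shown): valid in S5.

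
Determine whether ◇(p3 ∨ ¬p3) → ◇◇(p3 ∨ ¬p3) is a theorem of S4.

Tableau for the negation ¬(◇(p3 ∨ ¬p3) → ◇◇(p3 ∨ ¬p3)):
1. ¬(◇(p3 ∨ ¬p3) → ◇◇(p3 ∨ ¬p3)), 0
2. ◇(p3 ∨ ¬p3), 0
3. ¬◇◇(p3 ∨ ¬p3), 0
4. ¬◇(p3 ∨ ¬p3), 0
5. ¬(p3 ∨ ¬p3), 0
6. ¬p3, 0
7. p3, 0
Accessibility: 0R0
Branch closes: p3 and ¬p3 both at 0.
Every branch of the negation's tableau closes; the branch above is one of them.

Yes, valid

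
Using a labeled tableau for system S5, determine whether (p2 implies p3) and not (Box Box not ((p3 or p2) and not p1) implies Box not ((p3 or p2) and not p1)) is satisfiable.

1. (p2 implies p3) and not (Box Box not ((p3 or p2) and not p1) implies Box not ((p3 or p2) and not p1)), 0
2. p2 implies p3, 0
3. not (Box Box not ((p3 or p2) and not p1) implies Box not ((p3 or p2) and not p1)), 0
4. Box Box not ((p3 or p2) and not p1), 0
5. not Box not ((p3 or p2) and not p1), 0
6. Box not ((p3 or p2) and not p1), 0
7. not ((p3 or p2) and not p1), 0
8. not p2, 0
9. not (p3 or p2), 0
10. not p3, 0
11. (p3 or p2) and not p1, 1
12. p3 or p2, 1
13. not p1, 1
14. Box not ((p3 or p2) and not p1), 1
15. not ((p3 or p2) and not p1), 1
16. p2, 1
17. not (p3 or p2), 1
18. not p3, 1
19. not p2, 1
Accessibility: 0R0, 0R1, 1R0, 1R1
Branch closes: p2 and not p2 both at 1.
All branches of the tableau close; one closing branch shown above.

Unsatisfiable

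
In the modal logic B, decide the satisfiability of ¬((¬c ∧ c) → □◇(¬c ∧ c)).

1. ¬((¬c ∧ c) → □◇(¬c ∧ c)), 0
2. ¬c ∧ c, 0
3. ¬□◇(¬c ∧ c), 0
4. ¬c, 0
5. c, 0
Accessibility: 0R0
Branch closes: c and ¬c both at 0.
(One branch shown.) All branches close.

No, unsatisfiable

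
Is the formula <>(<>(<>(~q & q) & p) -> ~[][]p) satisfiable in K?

Yes, satisfiable

1. <>(<>(<>(~q & q) & p) -> ~[][]p), w0
2. <>(<>(~q & q) & p) -> ~[][]p, w1   [<>-rule on 1: fresh world w1, w0Rw1]
3. ~[][]p, w1   [->-rule on 2 (branches; this branch)]
4. ~[]p, w2   [~[]-rule on 3: fresh world w2, w1Rw2]
5. ~p, w3   [~[]-rule on 4: fresh world w3, w2Rw3]
Accessibility: w0Rw1, w1Rw2, w2Rw3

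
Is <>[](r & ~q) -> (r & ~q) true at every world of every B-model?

Valid in B

Tableau for the negation ~(<>[](r & ~q) -> (r & ~q)):
1. ~(<>[](r & ~q) -> (r & ~q)), u
2. <>[](r & ~q), u   [~->-rule on 1]
3. ~(r & ~q), u   [~->-rule on 1]
4. q, u   [~&-rule on 3 (branches; this branch)]
5. [](r & ~q), v   [<>-rule on 2: fresh world v, uRv]
6. r & ~q, u   [[]-rule on 5 via vRu]
7. r, u   [&-rule on 6]
8. ~q, u   [&-rule on 6]
Accessibility: uRu, uRv, vRu, vRv
Branch closes: q and ~q both at u.
Every branch of the negation's tableau closes; the branch above is one of them.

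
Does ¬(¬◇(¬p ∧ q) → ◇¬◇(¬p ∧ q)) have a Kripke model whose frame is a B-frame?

Unsatisfiable

1. ¬(¬◇(¬p ∧ q) → ◇¬◇(¬p ∧ q)), 0
2. ¬◇(¬p ∧ q), 0
3. ¬◇¬◇(¬p ∧ q), 0
4. ¬(¬p ∧ q), 0
5. ◇(¬p ∧ q), 0
6. ¬q, 0
7. ¬p ∧ q, 1
8. ¬p, 1
9. q, 1
10. ¬(¬p ∧ q), 1
11. ◇(¬p ∧ q), 1
12. ¬q, 1
Accessibility: 0R0, 0R1, 1R0, 1R1
Branch closes: q and ¬q both at 1.
(One branch shown.) All branches close.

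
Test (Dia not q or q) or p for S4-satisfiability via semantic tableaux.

1. (Dia not q or q) or p, w0
2. p, w0
Accessibility: w0Rw0

Satisfiable (open branch found)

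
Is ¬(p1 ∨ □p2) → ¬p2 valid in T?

No, not valid

Tableau for the negation ¬(¬(p1 ∨ □p2) → ¬p2):
1. ¬(¬(p1 ∨ □p2) → ¬p2), w0
2. ¬(p1 ∨ □p2), w0   [¬→-rule on 1]
3. p2, w0   [¬→-rule on 1]
4. ¬p1, w0   [¬∨-rule on 2]
5. ¬□p2, w0   [¬∨-rule on 2]
6. ¬p2, w1   [¬□-rule on 5: fresh world w1, w0Rw1]
Accessibility: w0Rw0, w0Rw1, w1Rw1
The negation has an open branch (countermodel exists).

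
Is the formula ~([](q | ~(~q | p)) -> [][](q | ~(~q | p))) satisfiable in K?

Satisfiable

1. ~([](q | ~(~q | p)) -> [][](q | ~(~q | p))), u
2. [](q | ~(~q | p)), u
3. ~[][](q | ~(~q | p)), u
4. ~[](q | ~(~q | p)), v
5. q | ~(~q | p), v
6. ~(~q | p), v
7. q, v
8. ~p, v
9. ~(q | ~(~q | p)), w
10. ~q, w
11. ~q | p, w
12. p, w
Accessibility: uRv, vRw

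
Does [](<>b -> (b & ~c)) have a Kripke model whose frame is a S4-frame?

Satisfiable (open branch found)

1. [](<>b -> (b & ~c)), w0
2. <>b -> (b & ~c), w0
3. b & ~c, w0
4. b, w0
5. ~c, w0
Accessibility: w0Rw0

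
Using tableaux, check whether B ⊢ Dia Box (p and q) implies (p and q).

Valid

Tableau for the negation not (Dia Box (p and q) implies (p and q)):
1. not (Dia Box (p and q) implies (p and q)), w0
2. Dia Box (p and q), w0
3. not (p and q), w0
4. not q, w0
5. Box (p and q), w1
6. p and q, w0
7. p, w0
8. q, w0
Accessibility: w0Rw0, w0Rw1, w1Rw0, w1Rw1
Branch closes: q and not q both at w0.
Every branch of the negation's tableau closes; the branch above is one of them.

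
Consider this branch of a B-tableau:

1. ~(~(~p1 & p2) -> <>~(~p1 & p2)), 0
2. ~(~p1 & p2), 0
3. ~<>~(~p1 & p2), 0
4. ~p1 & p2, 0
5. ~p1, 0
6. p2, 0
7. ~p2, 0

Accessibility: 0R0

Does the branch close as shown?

Closed

Both p2 and ~p2 appear at 0.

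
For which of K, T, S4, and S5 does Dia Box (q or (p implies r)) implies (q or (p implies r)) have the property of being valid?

S5-tableau for the negation not (Dia Box (q or (p implies r)) implies (q or (p implies r))):
1. not (Dia Box (q or (p implies r)) implies (q or (p implies r))), u
2. Dia Box (q or (p implies r)), u
3. not (q or (p implies r)), u
4. not q, u
5. not (p implies r), u
6. p, u
7. not r, u
8. Box (q or (p implies r)), v
9. q or (p implies r), u
10. q or (p implies r), v
11. p implies r, u
12. p implies r, v
13. r, u
Accessibility: uRu, uRv, vRu, vRv
Branch closes: r and not r both at u.
Every branch closes (one shown): valid in S5.
S4-tableau for the negation not (Dia Box (q or (p implies r)) implies (q or (p implies r))):
1. not (Dia Box (q or (p implies r)) implies (q or (p implies r))), u
2. Dia Box (q or (p implies r)), u
3. not (q or (p implies r)), u
4. not q, u
5. not (p implies r), u
6. p, u
7. not r, u
8. Box (q or (p implies r)), v
9. q or (p implies r), v
10. p implies r, v
11. r, v
Accessibility: uRu, uRv, vRv
Complete open branch: countermodel on an S4-frame, so not valid in S4, nor in K, T (the same frame is also a K-frame and a T-frame).

S5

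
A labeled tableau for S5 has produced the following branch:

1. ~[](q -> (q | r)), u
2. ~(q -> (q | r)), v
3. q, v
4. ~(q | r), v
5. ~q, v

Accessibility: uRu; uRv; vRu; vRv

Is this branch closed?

Both q and ~q appear at v.

Closed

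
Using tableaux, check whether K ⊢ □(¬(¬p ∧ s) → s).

Not valid

Tableau for the negation ¬□(¬(¬p ∧ s) → s):
1. ¬□(¬(¬p ∧ s) → s), 0
2. ¬(¬(¬p ∧ s) → s), 1
3. ¬(¬p ∧ s), 1
4. ¬s, 1
Accessibility: 0R1
The negation has an open branch (countermodel exists).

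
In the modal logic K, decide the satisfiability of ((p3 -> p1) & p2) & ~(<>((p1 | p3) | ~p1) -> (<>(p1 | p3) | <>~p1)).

Unsatisfiable (every branch closes)

1. ((p3 -> p1) & p2) & ~(<>((p1 | p3) | ~p1) -> (<>(p1 | p3) | <>~p1)), u
2. (p3 -> p1) & p2, u
3. ~(<>((p1 | p3) | ~p1) -> (<>(p1 | p3) | <>~p1)), u
4. p3 -> p1, u
5. p2, u
6. <>((p1 | p3) | ~p1), u
7. ~(<>(p1 | p3) | <>~p1), u
8. ~<>(p1 | p3), u
9. ~<>~p1, u
10. p1, u
11. (p1 | p3) | ~p1, v
12. ~(p1 | p3), v
13. ~p1, v
14. ~p3, v
15. p1, v
Accessibility: uRv
Branch closes: p1 and ~p1 both at v.
Every branch closes; the branch above is one of them.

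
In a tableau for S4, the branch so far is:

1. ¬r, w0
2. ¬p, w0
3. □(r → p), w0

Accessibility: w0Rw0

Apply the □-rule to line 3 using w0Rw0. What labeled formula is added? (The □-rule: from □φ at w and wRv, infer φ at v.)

r → p, w0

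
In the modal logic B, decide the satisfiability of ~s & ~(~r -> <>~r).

No, unsatisfiable

1. ~s & ~(~r -> <>~r), u
2. ~s, u
3. ~(~r -> <>~r), u
4. ~r, u
5. ~<>~r, u
6. r, u
Accessibility: uRu
Branch closes: r and ~r both at u.
All branches of the tableau close; one closing branch shown above.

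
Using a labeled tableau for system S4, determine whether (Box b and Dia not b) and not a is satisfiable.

1. (Box b and Dia not b) and not a, w0
2. Box b and Dia not b, w0
3. not a, w0
4. Box b, w0
5. Dia not b, w0
6. b, w0
7. not b, w1
8. b, w1
Accessibility: w0Rw0, w0Rw1, w1Rw1
Branch closes: b and not b both at w1.
Every branch closes; the branch above is one of them.

Unsatisfiable (every branch closes)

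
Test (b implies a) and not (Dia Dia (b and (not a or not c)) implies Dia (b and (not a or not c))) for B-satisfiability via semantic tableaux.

1. (b implies a) and not (Dia Dia (b and (not a or not c)) implies Dia (b and (not a or not c))), w0
2. b implies a, w0
3. not (Dia Dia (b and (not a or not c)) implies Dia (b and (not a or not c))), w0
4. Dia Dia (b and (not a or not c)), w0
5. not Dia (b and (not a or not c)), w0
6. not (b and (not a or not c)), w0
7. a, w0
8. not (not a or not c), w0
9. c, w0
10. Dia (b and (not a or not c)), w1
11. not (b and (not a or not c)), w1
12. not (not a or not c), w1
13. a, w1
14. c, w1
15. b and (not a or not c), w2
16. b, w2
17. not a or not c, w2
18. not c, w2
Accessibility: w0Rw0, w0Rw1, w1Rw0, w1Rw1, w1Rw2, w2Rw1, w2Rw2

Satisfiable (open branch found)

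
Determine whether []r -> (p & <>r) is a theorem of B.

Not valid

Tableau for the negation ~([]r -> (p & <>r)):
1. ~([]r -> (p & <>r)), 0
2. []r, 0
3. ~(p & <>r), 0
4. r, 0
5. ~p, 0
Accessibility: 0R0
The negation has an open branch (countermodel exists).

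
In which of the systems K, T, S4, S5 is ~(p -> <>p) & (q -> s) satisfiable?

T-tableau for the formula:
1. ~(p -> <>p) & (q -> s), u
2. ~(p -> <>p), u
3. q -> s, u
4. p, u
5. ~<>p, u
6. ~p, u
Accessibility: uRu
Branch closes: p and ~p both at u.
Every branch closes (one shown): unsatisfiable in T, hence also in S4, S5 (every S4/S5-frame is a T-frame).
K-tableau for the formula:
1. ~(p -> <>p) & (q -> s), u
2. ~(p -> <>p), u
3. q -> s, u
4. p, u
5. ~<>p, u
6. s, u
Complete open branch: satisfiable in K.

K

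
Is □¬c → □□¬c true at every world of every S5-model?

Valid

Tableau for the negation ¬(□¬c → □□¬c):
1. ¬(□¬c → □□¬c), u
2. □¬c, u   [¬→-rule on 1]
3. ¬□□¬c, u   [¬→-rule on 1]
4. ¬c, u   [□-rule on 2 via uRu]
5. ¬□¬c, v   [¬□-rule on 3: fresh world v, uRv]
6. ¬c, v   [□-rule on 2 via uRv]
7. c, w   [¬□-rule on 5: fresh world w, vRw]
8. ¬c, w   [□-rule on 2 via uRw]
Accessibility: uRu, uRv, uRw, vRu, vRv, vRw, wRu, wRv, wRw
Branch closes: c and ¬c both at w.
All branches of the negation close; one closing branch shown above.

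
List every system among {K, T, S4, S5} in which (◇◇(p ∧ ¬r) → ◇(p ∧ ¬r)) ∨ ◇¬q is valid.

S4-tableau for the negation ¬((◇◇(p ∧ ¬r) → ◇(p ∧ ¬r)) ∨ ◇¬q):
1. ¬((◇◇(p ∧ ¬r) → ◇(p ∧ ¬r)) ∨ ◇¬q), w0
2. ¬(◇◇(p ∧ ¬r) → ◇(p ∧ ¬r)), w0
3. ¬◇¬q, w0
4. ◇◇(p ∧ ¬r), w0
5. ¬◇(p ∧ ¬r), w0
6. q, w0
7. ¬(p ∧ ¬r), w0
8. r, w0
9. ◇(p ∧ ¬r), w1
10. q, w1
11. ¬(p ∧ ¬r), w1
12. r, w1
13. p ∧ ¬r, w2
14. p, w2
15. ¬r, w2
16. q, w2
17. ¬(p ∧ ¬r), w2
18. r, w2
Accessibility: w0Rw0, w0Rw1, w0Rw2, w1Rw1, w1Rw2, w2Rw2
Branch closes: r and ¬r both at w2.
Every branch closes (one shown): valid in S4, hence also in S5 (every theorem of S4 is a theorem of S5).
T-tableau for the negation ¬((◇◇(p ∧ ¬r) → ◇(p ∧ ¬r)) ∨ ◇¬q):
1. ¬((◇◇(p ∧ ¬r) → ◇(p ∧ ¬r)) ∨ ◇¬q), w0
2. ¬(◇◇(p ∧ ¬r) → ◇(p ∧ ¬r)), w0
3. ¬◇¬q, w0
4. ◇◇(p ∧ ¬r), w0
5. ¬◇(p ∧ ¬r), w0
6. q, w0
7. ¬(p ∧ ¬r), w0
8. r, w0
9. ◇(p ∧ ¬r), w1
10. q, w1
11. ¬(p ∧ ¬r), w1
12. r, w1
13. p ∧ ¬r, w2
14. p, w2
15. ¬r, w2
Accessibility: w0Rw0, w0Rw1, w1Rw1, w1Rw2, w2Rw2
Complete open branch: countermodel on a T-frame, so not valid in T, nor in K (the same frame is also a K-frame).

S4, S5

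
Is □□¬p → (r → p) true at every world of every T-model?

Tableau for the negation ¬(□□¬p → (r → p)):
1. ¬(□□¬p → (r → p)), w0
2. □□¬p, w0   [¬→-rule on 1]
3. ¬(r → p), w0   [¬→-rule on 1]
4. r, w0   [¬→-rule on 3]
5. ¬p, w0   [¬→-rule on 3]
6. □¬p, w0   [□-rule on 2 via w0Rw0]
Accessibility: w0Rw0
The negation has an open branch (countermodel exists).

Not valid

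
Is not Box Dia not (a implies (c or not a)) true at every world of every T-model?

Tableau for the negation Box Dia not (a implies (c or not a)):
1. Box Dia not (a implies (c or not a)), w0
2. Dia not (a implies (c or not a)), w0
3. not (a implies (c or not a)), w1
4. a, w1
5. not (c or not a), w1
6. not c, w1
7. Dia not (a implies (c or not a)), w1
8. not (a implies (c or not a)), w2
9. a, w2
10. not (c or not a), w2
11. not c, w2
Accessibility: w0Rw0, w0Rw1, w1Rw1, w1Rw2, w2Rw2
The negation has an open branch (countermodel exists).

Not valid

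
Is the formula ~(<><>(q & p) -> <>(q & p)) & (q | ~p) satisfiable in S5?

1. ~(<><>(q & p) -> <>(q & p)) & (q | ~p), 0
2. ~(<><>(q & p) -> <>(q & p)), 0
3. q | ~p, 0
4. <><>(q & p), 0
5. ~<>(q & p), 0
6. ~(q & p), 0
7. ~p, 0
8. <>(q & p), 1
9. ~(q & p), 1
10. ~p, 1
11. q & p, 2
12. q, 2
13. p, 2
14. ~(q & p), 2
15. ~p, 2
Accessibility: 0R0, 0R1, 0R2, 1R0, 1R1, 1R2, 2R0, 2R1, 2R2
Branch closes: p and ~p both at 2.
All branches of the tableau close; one closing branch shown above.

No, unsatisfiable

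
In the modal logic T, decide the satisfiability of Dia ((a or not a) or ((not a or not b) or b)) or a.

1. Dia ((a or not a) or ((not a or not b) or b)) or a, w0
2. a, w0   [or-rule on 1 (branches; this branch)]
Accessibility: w0Rw0

Satisfiable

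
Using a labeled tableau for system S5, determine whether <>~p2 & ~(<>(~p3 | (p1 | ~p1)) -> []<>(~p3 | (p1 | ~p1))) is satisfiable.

1. <>~p2 & ~(<>(~p3 | (p1 | ~p1)) -> []<>(~p3 | (p1 | ~p1))), w0
2. <>~p2, w0
3. ~(<>(~p3 | (p1 | ~p1)) -> []<>(~p3 | (p1 | ~p1))), w0
4. <>(~p3 | (p1 | ~p1)), w0
5. ~[]<>(~p3 | (p1 | ~p1)), w0
6. ~p2, w1
7. ~p3 | (p1 | ~p1), w2
8. p1 | ~p1, w2
9. ~p1, w2
10. ~<>(~p3 | (p1 | ~p1)), w3
11. ~(~p3 | (p1 | ~p1)), w0
12. p3, w0
13. ~(p1 | ~p1), w0
14. ~p1, w0
15. p1, w0
Accessibility: w0Rw0, w0Rw1, w0Rw2, w0Rw3, w1Rw0, w1Rw1, w1Rw2, w1Rw3, w2Rw0, w2Rw1, w2Rw2, w2Rw3, w3Rw0, w3Rw1, w3Rw2, w3Rw3
Branch closes: p1 and ~p1 both at w0.
Every branch closes; the branch above is one of them.

Unsatisfiable (every branch closes)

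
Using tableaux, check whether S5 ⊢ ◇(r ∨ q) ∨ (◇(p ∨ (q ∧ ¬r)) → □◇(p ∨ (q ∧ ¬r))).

Valid in S5

Tableau for the negation ¬(◇(r ∨ q) ∨ (◇(p ∨ (q ∧ ¬r)) → □◇(p ∨ (q ∧ ¬r)))):
1. ¬(◇(r ∨ q) ∨ (◇(p ∨ (q ∧ ¬r)) → □◇(p ∨ (q ∧ ¬r)))), w0
2. ¬◇(r ∨ q), w0
3. ¬(◇(p ∨ (q ∧ ¬r)) → □◇(p ∨ (q ∧ ¬r))), w0
4. ◇(p ∨ (q ∧ ¬r)), w0
5. ¬□◇(p ∨ (q ∧ ¬r)), w0
6. ¬(r ∨ q), w0
7. ¬r, w0
8. ¬q, w0
9. p ∨ (q ∧ ¬r), w1
10. ¬(r ∨ q), w1
11. ¬r, w1
12. ¬q, w1
13. p, w1
14. ¬◇(p ∨ (q ∧ ¬r)), w2
15. ¬(r ∨ q), w2
16. ¬r, w2
17. ¬q, w2
18. ¬(p ∨ (q ∧ ¬r)), w0
19. ¬p, w0
20. ¬(q ∧ ¬r), w0
21. ¬(p ∨ (q ∧ ¬r)), w1
22. ¬p, w1
23. ¬(q ∧ ¬r), w1
Accessibility: w0Rw0, w0Rw1, w0Rw2, w1Rw0, w1Rw1, w1Rw2, w2Rw0, w2Rw1, w2Rw2
Branch closes: p and ¬p both at w1.
Every branch of the negation's tableau closes; the branch above is one of them.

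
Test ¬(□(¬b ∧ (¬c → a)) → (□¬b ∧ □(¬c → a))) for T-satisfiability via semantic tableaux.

1. ¬(□(¬b ∧ (¬c → a)) → (□¬b ∧ □(¬c → a))), 0
2. □(¬b ∧ (¬c → a)), 0
3. ¬(□¬b ∧ □(¬c → a)), 0
4. ¬b ∧ (¬c → a), 0
5. ¬b, 0
6. ¬c → a, 0
7. ¬□(¬c → a), 0
8. a, 0
9. ¬(¬c → a), 1
10. ¬c, 1
11. ¬a, 1
12. ¬b ∧ (¬c → a), 1
13. ¬b, 1
14. ¬c → a, 1
15. a, 1
Accessibility: 0R0, 0R1, 1R1
Branch closes: a and ¬a both at 1.
Every branch closes; the branch above is one of them.

Unsatisfiable (every branch closes)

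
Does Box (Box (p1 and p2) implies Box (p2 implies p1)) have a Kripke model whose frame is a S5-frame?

1. Box (Box (p1 and p2) implies Box (p2 implies p1)), w0
2. Box (p1 and p2) implies Box (p2 implies p1), w0
3. Box (p2 implies p1), w0
4. p2 implies p1, w0
5. p1, w0
Accessibility: w0Rw0

Satisfiable (open branch found)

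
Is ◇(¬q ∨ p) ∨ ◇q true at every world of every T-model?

Valid

Tableau for the negation ¬(◇(¬q ∨ p) ∨ ◇q):
1. ¬(◇(¬q ∨ p) ∨ ◇q), 0
2. ¬◇(¬q ∨ p), 0
3. ¬◇q, 0
4. ¬(¬q ∨ p), 0
5. q, 0
6. ¬p, 0
7. ¬q, 0
Accessibility: 0R0
Branch closes: q and ¬q both at 0.
Every branch of the negation's tableau closes; the branch above is one of them.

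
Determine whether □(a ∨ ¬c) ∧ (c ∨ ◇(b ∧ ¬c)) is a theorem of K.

Tableau for the negation ¬(□(a ∨ ¬c) ∧ (c ∨ ◇(b ∧ ¬c))):
1. ¬(□(a ∨ ¬c) ∧ (c ∨ ◇(b ∧ ¬c))), u
2. ¬(c ∨ ◇(b ∧ ¬c)), u   [¬∧-rule on 1 (branches; this branch)]
3. ¬c, u   [¬∨-rule on 2]
4. ¬◇(b ∧ ¬c), u   [¬∨-rule on 2]
The negation has an open branch (countermodel exists).

No, not valid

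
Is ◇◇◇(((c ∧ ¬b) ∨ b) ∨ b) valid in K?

Not valid

Tableau for the negation ¬◇◇◇(((c ∧ ¬b) ∨ b) ∨ b):
1. ¬◇◇◇(((c ∧ ¬b) ∨ b) ∨ b), u
The negation has an open branch (countermodel exists).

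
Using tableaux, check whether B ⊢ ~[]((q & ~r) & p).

Tableau for the negation []((q & ~r) & p):
1. []((q & ~r) & p), u
2. (q & ~r) & p, u
3. q & ~r, u
4. p, u
5. q, u
6. ~r, u
Accessibility: uRu
The negation has an open branch (countermodel exists).

Not valid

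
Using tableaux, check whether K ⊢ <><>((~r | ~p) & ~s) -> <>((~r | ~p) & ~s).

Tableau for the negation ~(<><>((~r | ~p) & ~s) -> <>((~r | ~p) & ~s)):
1. ~(<><>((~r | ~p) & ~s) -> <>((~r | ~p) & ~s)), w0
2. <><>((~r | ~p) & ~s), w0   [~->-rule on 1]
3. ~<>((~r | ~p) & ~s), w0   [~->-rule on 1]
4. <>((~r | ~p) & ~s), w1   [<>-rule on 2: fresh world w1, w0Rw1]
5. ~((~r | ~p) & ~s), w1   [~<>-rule on 3 via w0Rw1]
6. s, w1   [~&-rule on 5 (branches; this branch)]
7. (~r | ~p) & ~s, w2   [<>-rule on 4: fresh world w2, w1Rw2]
8. ~r | ~p, w2   [&-rule on 7]
9. ~s, w2   [&-rule on 7]
10. ~p, w2   [|-rule on 8 (branches; this branch)]
Accessibility: w0Rw1, w1Rw2
The negation has an open branch (countermodel exists).

Not valid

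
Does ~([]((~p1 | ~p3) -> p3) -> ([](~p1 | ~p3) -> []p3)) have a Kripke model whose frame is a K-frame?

1. ~([]((~p1 | ~p3) -> p3) -> ([](~p1 | ~p3) -> []p3)), w0
2. []((~p1 | ~p3) -> p3), w0   [~->-rule on 1]
3. ~([](~p1 | ~p3) -> []p3), w0   [~->-rule on 1]
4. [](~p1 | ~p3), w0   [~->-rule on 3]
5. ~[]p3, w0   [~->-rule on 3]
6. ~p3, w1   [~[]-rule on 5: fresh world w1, w0Rw1]
7. (~p1 | ~p3) -> p3, w1   [[]-rule on 2 via w0Rw1]
8. ~p1 | ~p3, w1   [[]-rule on 4 via w0Rw1]
9. ~(~p1 | ~p3), w1   [->-rule on 7 (branches; this branch)]
10. p1, w1   [~|-rule on 9]
11. p3, w1   [~|-rule on 9]
Accessibility: w0Rw1
Branch closes: p3 and ~p3 both at w1.
Every branch closes; the branch above is one of them.

Unsatisfiable (every branch closes)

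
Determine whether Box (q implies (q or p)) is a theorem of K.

Valid

Tableau for the negation not Box (q implies (q or p)):
1. not Box (q implies (q or p)), 0
2. not (q implies (q or p)), 1
3. q, 1
4. not (q or p), 1
5. not q, 1
6. not p, 1
Accessibility: 0R1
Branch closes: q and not q both at 1.
Every branch of the negation's tableau closes; the branch above is one of them.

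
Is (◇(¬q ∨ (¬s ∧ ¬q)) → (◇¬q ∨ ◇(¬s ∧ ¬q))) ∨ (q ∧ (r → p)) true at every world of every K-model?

Tableau for the negation ¬((◇(¬q ∨ (¬s ∧ ¬q)) → (◇¬q ∨ ◇(¬s ∧ ¬q))) ∨ (q ∧ (r → p))):
1. ¬((◇(¬q ∨ (¬s ∧ ¬q)) → (◇¬q ∨ ◇(¬s ∧ ¬q))) ∨ (q ∧ (r → p))), w0
2. ¬(◇(¬q ∨ (¬s ∧ ¬q)) → (◇¬q ∨ ◇(¬s ∧ ¬q))), w0   [¬∨-rule on 1]
3. ¬(q ∧ (r → p)), w0   [¬∨-rule on 1]
4. ◇(¬q ∨ (¬s ∧ ¬q)), w0   [¬→-rule on 2]
5. ¬(◇¬q ∨ ◇(¬s ∧ ¬q)), w0   [¬→-rule on 2]
6. ¬◇¬q, w0   [¬∨-rule on 5]
7. ¬◇(¬s ∧ ¬q), w0   [¬∨-rule on 5]
8. ¬(r → p), w0   [¬∧-rule on 3 (branches; this branch)]
9. r, w0   [¬→-rule on 8]
10. ¬p, w0   [¬→-rule on 8]
11. ¬q ∨ (¬s ∧ ¬q), w1   [◇-rule on 4: fresh world w1, w0Rw1]
12. q, w1   [¬◇-rule on 6 via w0Rw1]
13. ¬(¬s ∧ ¬q), w1   [¬◇-rule on 7 via w0Rw1]
14. ¬s ∧ ¬q, w1   [∨-rule on 11 (branches; this branch)]
15. ¬s, w1   [∧-rule on 14]
16. ¬q, w1   [∧-rule on 14]
Accessibility: w0Rw1
Branch closes: q and ¬q both at w1.
Every branch of the negation's tableau closes; the branch above is one of them.

Valid in K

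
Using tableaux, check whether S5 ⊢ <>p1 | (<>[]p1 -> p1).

Tableau for the negation ~(<>p1 | (<>[]p1 -> p1)):
1. ~(<>p1 | (<>[]p1 -> p1)), 0
2. ~<>p1, 0   [~|-rule on 1]
3. ~(<>[]p1 -> p1), 0   [~|-rule on 1]
4. <>[]p1, 0   [~->-rule on 3]
5. ~p1, 0   [~->-rule on 3]
6. []p1, 1   [<>-rule on 4: fresh world 1, 0R1]
7. ~p1, 1   [~<>-rule on 2 via 0R1]
8. p1, 0   [[]-rule on 6 via 1R0]
Accessibility: 0R0, 0R1, 1R0, 1R1
Branch closes: p1 and ~p1 both at 0.
Every branch of the negation's tableau closes; the branch above is one of them.

Yes, valid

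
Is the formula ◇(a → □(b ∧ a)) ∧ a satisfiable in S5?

1. ◇(a → □(b ∧ a)) ∧ a, 0
2. ◇(a → □(b ∧ a)), 0   [∧-rule on 1]
3. a, 0   [∧-rule on 1]
4. a → □(b ∧ a), 1   [◇-rule on 2: fresh world 1, 0R1]
5. □(b ∧ a), 1   [→-rule on 4 (branches; this branch)]
6. b ∧ a, 0   [□-rule on 5 via 1R0]
7. b, 0   [∧-rule on 6]
8. b ∧ a, 1   [□-rule on 5 via 1R1]
9. b, 1   [∧-rule on 8]
10. a, 1   [∧-rule on 8]
Accessibility: 0R0, 0R1, 1R0, 1R1

Satisfiable (open branch found)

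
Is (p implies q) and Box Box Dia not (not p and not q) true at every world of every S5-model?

Tableau for the negation not ((p implies q) and Box Box Dia not (not p and not q)):
1. not ((p implies q) and Box Box Dia not (not p and not q)), 0
2. not Box Box Dia not (not p and not q), 0
3. not Box Dia not (not p and not q), 1
4. not Dia not (not p and not q), 2
5. not p and not q, 0
6. not p, 0
7. not q, 0
8. not p and not q, 1
9. not p, 1
10. not q, 1
11. not p and not q, 2
12. not p, 2
13. not q, 2
Accessibility: 0R0, 0R1, 0R2, 1R0, 1R1, 1R2, 2R0, 2R1, 2R2
The negation has an open branch (countermodel exists).

No, not valid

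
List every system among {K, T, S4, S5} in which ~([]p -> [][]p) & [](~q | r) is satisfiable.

K, T

T-tableau for the formula:
1. ~([]p -> [][]p) & [](~q | r), w0
2. ~([]p -> [][]p), w0
3. [](~q | r), w0
4. []p, w0
5. ~[][]p, w0
6. ~q | r, w0
7. p, w0
8. r, w0
9. ~[]p, w1
10. ~q | r, w1
11. p, w1
12. r, w1
13. ~p, w2
Accessibility: w0Rw0, w0Rw1, w1Rw1, w1Rw2, w2Rw2
Complete open branch: satisfiable in T, hence also in K (this T-model is also a K-model).
S4-tableau for the formula:
1. ~([]p -> [][]p) & [](~q | r), w0
2. ~([]p -> [][]p), w0
3. [](~q | r), w0
4. []p, w0
5. ~[][]p, w0
6. ~q | r, w0
7. p, w0
8. r, w0
9. ~[]p, w1
10. ~q | r, w1
11. p, w1
12. r, w1
13. ~p, w2
14. ~q | r, w2
15. p, w2
Accessibility: w0Rw0, w0Rw1, w0Rw2, w1Rw1, w1Rw2, w2Rw2
Branch closes: p and ~p both at w2.
Every branch closes (one shown): unsatisfiable in S4, hence also in S5 (every S5-frame is an S4-frame).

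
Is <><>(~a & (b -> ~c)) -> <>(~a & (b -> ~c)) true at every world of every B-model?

No, not valid

Tableau for the negation ~(<><>(~a & (b -> ~c)) -> <>(~a & (b -> ~c))):
1. ~(<><>(~a & (b -> ~c)) -> <>(~a & (b -> ~c))), u
2. <><>(~a & (b -> ~c)), u
3. ~<>(~a & (b -> ~c)), u
4. ~(~a & (b -> ~c)), u
5. ~(b -> ~c), u
6. b, u
7. c, u
8. <>(~a & (b -> ~c)), v
9. ~(~a & (b -> ~c)), v
10. ~(b -> ~c), v
11. b, v
12. c, v
13. ~a & (b -> ~c), w
14. ~a, w
15. b -> ~c, w
16. ~c, w
Accessibility: uRu, uRv, vRu, vRv, vRw, wRv, wRw
The negation has an open branch (countermodel exists).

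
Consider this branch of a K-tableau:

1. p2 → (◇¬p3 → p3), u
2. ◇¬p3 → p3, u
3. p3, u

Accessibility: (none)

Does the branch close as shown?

Not closed

No atom appears with both signs at the same world.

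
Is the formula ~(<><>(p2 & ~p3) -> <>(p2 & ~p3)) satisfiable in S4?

1. ~(<><>(p2 & ~p3) -> <>(p2 & ~p3)), w0
2. <><>(p2 & ~p3), w0   [~->-rule on 1]
3. ~<>(p2 & ~p3), w0   [~->-rule on 1]
4. ~(p2 & ~p3), w0   [~<>-rule on 3 via w0Rw0]
5. p3, w0   [~&-rule on 4 (branches; this branch)]
6. <>(p2 & ~p3), w1   [<>-rule on 2: fresh world w1, w0Rw1]
7. ~(p2 & ~p3), w1   [~<>-rule on 3 via w0Rw1]
8. p3, w1   [~&-rule on 7 (branches; this branch)]
9. p2 & ~p3, w2   [<>-rule on 6: fresh world w2, w1Rw2]
10. p2, w2   [&-rule on 9]
11. ~p3, w2   [&-rule on 9]
12. ~(p2 & ~p3), w2   [~<>-rule on 3 via w0Rw2]
13. p3, w2   [~&-rule on 12 (branches; this branch)]
Accessibility: w0Rw0, w0Rw1, w0Rw2, w1Rw1, w1Rw2, w2Rw2
Branch closes: p3 and ~p3 both at w2.
(One branch shown.) All branches close.

Unsatisfiable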